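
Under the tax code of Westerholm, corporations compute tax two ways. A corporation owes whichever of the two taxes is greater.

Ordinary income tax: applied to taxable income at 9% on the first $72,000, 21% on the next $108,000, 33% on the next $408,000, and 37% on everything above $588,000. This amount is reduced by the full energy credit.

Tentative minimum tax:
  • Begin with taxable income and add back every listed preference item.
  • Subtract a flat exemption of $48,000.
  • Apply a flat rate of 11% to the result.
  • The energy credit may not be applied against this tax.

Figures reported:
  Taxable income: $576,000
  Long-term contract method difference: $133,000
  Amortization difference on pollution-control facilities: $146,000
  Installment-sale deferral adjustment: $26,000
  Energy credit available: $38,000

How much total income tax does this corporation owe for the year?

$121,840

Tentative minimum tax:
  Adjusted income: $576,000 + $133,000 + $146,000 + $26,000 = $881,000
  Less exemption $48,000 → base $833,000
  $833,000 × 11% = $91,630

Ordinary income tax:
  $72,000 × 9% = $6,480
  $108,000 × 21% = $22,680
  $396,000 × 33% = $130,680
  → $159,840
  Less energy credit $38,000 → $121,840

$121,840 > $91,630, so the ordinary income tax governs.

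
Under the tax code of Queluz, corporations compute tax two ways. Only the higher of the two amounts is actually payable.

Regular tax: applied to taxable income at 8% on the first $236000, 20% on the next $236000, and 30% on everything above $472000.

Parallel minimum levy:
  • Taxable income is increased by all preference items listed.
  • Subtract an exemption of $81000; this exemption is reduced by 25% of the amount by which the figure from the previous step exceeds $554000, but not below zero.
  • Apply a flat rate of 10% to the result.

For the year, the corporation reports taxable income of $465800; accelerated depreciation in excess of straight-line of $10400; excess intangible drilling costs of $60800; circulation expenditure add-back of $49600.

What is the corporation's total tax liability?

$64840

Regular tax:
  $236000 × 8% = $18880
  $229800 × 20% = $45960
  → $64840

Parallel minimum levy:
  Adjusted income: $465800 + $10400 + $60800 + $49600 = $586600
  Exemption: $81000 − 25% × ($586600 − $554000) = $81000 − $8150 = $72850
  Base: $586600 − $72850 = $513750
  $513750 × 10% = $51375

$64840 > $51375, so the regular tax governs.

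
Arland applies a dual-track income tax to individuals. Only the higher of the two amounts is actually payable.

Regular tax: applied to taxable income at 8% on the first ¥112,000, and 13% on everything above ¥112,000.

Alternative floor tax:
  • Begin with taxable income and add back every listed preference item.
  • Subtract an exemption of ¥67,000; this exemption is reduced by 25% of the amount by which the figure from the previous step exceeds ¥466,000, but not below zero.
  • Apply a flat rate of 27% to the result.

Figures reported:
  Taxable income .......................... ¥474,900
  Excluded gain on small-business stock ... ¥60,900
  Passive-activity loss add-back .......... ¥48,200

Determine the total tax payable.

¥147,555

Alternative floor tax:
  Adjusted income: ¥474,900 + ¥60,900 + ¥48,200 = ¥584,000
  Exemption: ¥67,000 − 25% × (¥584,000 − ¥466,000) = ¥67,000 − ¥29,500 = ¥37,500
  Base: ¥584,000 − ¥37,500 = ¥546,500
  ¥546,500 × 27% = ¥147,555

Regular tax:
  ¥112,000 × 8% = ¥8,960
  ¥362,900 × 13% = ¥47,177
  → ¥56,137

¥147,555 > ¥56,137, so the alternative floor tax is the binding amount.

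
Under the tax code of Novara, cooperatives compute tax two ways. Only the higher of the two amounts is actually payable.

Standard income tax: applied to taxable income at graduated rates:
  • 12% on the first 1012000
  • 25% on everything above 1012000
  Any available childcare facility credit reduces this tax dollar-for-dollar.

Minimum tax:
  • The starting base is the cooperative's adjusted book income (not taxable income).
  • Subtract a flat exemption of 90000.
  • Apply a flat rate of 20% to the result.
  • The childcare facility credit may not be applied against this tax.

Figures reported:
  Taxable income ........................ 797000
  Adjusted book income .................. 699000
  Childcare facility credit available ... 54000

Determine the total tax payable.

Standard income tax:
  797000 × 12% = 95640
  Less childcare facility credit 54000 → 41640

Minimum tax:
  Base (adjusted book income): 699000
  Less exemption 90000 → base 609000
  609000 × 20% = 121800

121800 > 41640, so the minimum tax is the binding amount.

121800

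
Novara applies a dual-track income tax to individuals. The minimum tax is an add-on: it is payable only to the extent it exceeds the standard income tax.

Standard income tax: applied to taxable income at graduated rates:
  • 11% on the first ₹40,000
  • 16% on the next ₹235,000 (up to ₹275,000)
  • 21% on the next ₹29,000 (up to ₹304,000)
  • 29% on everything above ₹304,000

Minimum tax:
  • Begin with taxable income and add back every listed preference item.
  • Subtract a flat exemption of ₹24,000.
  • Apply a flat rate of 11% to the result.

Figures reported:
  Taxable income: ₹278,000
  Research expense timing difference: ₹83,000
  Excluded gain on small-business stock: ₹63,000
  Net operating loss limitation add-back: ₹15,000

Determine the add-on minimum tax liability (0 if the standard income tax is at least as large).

₹3,020

Standard income tax:
  ₹40,000 × 11% = ₹4,400
  ₹235,000 × 16% = ₹37,600
  ₹3,000 × 21% = ₹630
  → ₹42,630

Minimum tax:
  Adjusted income: ₹278,000 + ₹83,000 + ₹63,000 + ₹15,000 = ₹439,000
  Less exemption ₹24,000 → base ₹415,000
  ₹415,000 × 11% = ₹45,650

Excess of minimum tax over standard income tax: ₹45,650 − ₹42,630 = ₹3,020.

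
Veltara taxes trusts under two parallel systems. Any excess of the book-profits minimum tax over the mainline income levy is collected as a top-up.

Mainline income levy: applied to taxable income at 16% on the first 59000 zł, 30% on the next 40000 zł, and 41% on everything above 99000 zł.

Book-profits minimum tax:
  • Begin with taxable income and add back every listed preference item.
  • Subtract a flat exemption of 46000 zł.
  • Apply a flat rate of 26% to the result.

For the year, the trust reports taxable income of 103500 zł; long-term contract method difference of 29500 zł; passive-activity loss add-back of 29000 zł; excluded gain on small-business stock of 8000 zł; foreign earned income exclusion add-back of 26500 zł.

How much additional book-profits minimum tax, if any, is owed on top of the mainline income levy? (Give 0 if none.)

15845 zł

Mainline income levy:
  59000 zł × 16% = 9440 zł
  40000 zł × 30% = 12000 zł
  4500 zł × 41% = 1845 zł
  → 23285 zł

Book-profits minimum tax:
  Adjusted income: 103500 zł + 29500 zł + 29000 zł + 8000 zł + 26500 zł = 196500 zł
  Less exemption 46000 zł → base 150500 zł
  150500 zł × 26% = 39130 zł

Excess of book-profits minimum tax over mainline income levy: 39130 zł − 23285 zł = 15845 zł.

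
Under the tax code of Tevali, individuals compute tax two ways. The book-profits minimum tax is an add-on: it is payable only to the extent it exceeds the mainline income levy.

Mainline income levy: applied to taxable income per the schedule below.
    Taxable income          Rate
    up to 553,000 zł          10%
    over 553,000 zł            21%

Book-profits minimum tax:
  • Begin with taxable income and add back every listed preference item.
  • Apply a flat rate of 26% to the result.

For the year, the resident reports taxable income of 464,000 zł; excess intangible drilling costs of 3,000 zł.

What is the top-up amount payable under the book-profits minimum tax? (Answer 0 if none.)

Book-profits minimum tax:
  Adjusted income: 464,000 zł + 3,000 zł = 467,000 zł
  467,000 zł × 26% = 121,420 zł

Mainline income levy:
  464,000 zł × 10% = 46,400 zł

Excess of book-profits minimum tax over mainline income levy: 121,420 zł − 46,400 zł = 75,020 zł.

75,020 zł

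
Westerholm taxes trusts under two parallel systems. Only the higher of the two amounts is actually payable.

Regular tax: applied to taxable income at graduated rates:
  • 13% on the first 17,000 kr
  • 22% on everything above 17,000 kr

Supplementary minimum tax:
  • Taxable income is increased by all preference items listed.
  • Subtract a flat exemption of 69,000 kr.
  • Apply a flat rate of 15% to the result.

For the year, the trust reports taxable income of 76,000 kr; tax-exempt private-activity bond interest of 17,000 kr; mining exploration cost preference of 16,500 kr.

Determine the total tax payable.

Regular tax:
  17,000 kr × 13% = 2,210 kr
  59,000 kr × 22% = 12,980 kr
  → 15,190 kr

Supplementary minimum tax:
  Adjusted income: 76,000 kr + 17,000 kr + 16,500 kr = 109,500 kr
  Less exemption 69,000 kr → base 40,500 kr
  40,500 kr × 15% = 6,075 kr

15,190 kr > 6,075 kr, so the regular tax governs.

15,190 kr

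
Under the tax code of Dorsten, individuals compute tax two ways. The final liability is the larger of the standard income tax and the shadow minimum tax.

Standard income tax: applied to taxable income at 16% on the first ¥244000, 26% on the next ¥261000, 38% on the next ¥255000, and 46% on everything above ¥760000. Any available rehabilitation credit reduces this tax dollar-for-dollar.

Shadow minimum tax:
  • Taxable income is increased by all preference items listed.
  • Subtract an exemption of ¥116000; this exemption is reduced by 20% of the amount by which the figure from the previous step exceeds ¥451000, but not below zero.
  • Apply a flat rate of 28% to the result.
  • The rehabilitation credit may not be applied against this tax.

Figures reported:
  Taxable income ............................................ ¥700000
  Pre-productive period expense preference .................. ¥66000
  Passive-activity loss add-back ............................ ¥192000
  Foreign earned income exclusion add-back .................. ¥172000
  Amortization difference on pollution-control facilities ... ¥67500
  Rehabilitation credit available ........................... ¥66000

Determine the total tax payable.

Standard income tax:
  ¥244000 × 16% = ¥39040
  ¥261000 × 26% = ¥67860
  ¥195000 × 38% = ¥74100
  → ¥181000
  Less rehabilitation credit ¥66000 → ¥115000

Shadow minimum tax:
  Adjusted income: ¥700000 + ¥66000 + ¥192000 + ¥172000 + ¥67500 = ¥1197500
  Exemption: 20% × (¥1197500 − ¥451000) = ¥149300 ≥ ¥116000, so the exemption is fully phased out
  Base: ¥1197500 − ¥0 = ¥1197500
  ¥1197500 × 28% = ¥335300

¥335300 > ¥115000, so the shadow minimum tax is the binding amount.

¥335300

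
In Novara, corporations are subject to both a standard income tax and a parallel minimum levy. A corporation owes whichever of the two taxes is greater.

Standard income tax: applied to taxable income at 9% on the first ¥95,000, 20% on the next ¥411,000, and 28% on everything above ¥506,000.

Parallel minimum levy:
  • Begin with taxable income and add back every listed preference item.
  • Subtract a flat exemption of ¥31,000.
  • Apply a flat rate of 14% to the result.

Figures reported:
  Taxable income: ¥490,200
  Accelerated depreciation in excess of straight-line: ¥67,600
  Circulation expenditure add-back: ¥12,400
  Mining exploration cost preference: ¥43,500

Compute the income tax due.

Parallel minimum levy:
  Adjusted income: ¥490,200 + ¥67,600 + ¥12,400 + ¥43,500 = ¥613,700
  Less exemption ¥31,000 → base ¥582,700
  ¥582,700 × 14% = ¥81,578

Standard income tax:
  ¥95,000 × 9% = ¥8,550
  ¥395,200 × 20% = ¥79,040
  → ¥87,590

¥87,590 > ¥81,578, so the standard income tax governs.

¥87,590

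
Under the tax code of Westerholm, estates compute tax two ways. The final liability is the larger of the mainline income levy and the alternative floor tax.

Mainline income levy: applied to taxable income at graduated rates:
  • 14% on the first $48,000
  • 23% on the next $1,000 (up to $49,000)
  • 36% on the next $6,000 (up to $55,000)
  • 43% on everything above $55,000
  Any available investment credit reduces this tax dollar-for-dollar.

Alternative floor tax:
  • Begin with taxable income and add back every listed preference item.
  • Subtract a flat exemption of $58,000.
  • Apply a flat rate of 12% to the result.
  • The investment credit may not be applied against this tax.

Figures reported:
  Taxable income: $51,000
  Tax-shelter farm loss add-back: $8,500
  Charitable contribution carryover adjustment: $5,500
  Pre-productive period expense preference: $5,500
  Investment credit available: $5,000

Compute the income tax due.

Mainline income levy:
  $48,000 × 14% = $6,720
  $1,000 × 23% = $230
  $2,000 × 36% = $720
  → $7,670
  Less investment credit $5,000 → $2,670

Alternative floor tax:
  Adjusted income: $51,000 + $8,500 + $5,500 + $5,500 = $70,500
  Less exemption $58,000 → base $12,500
  $12,500 × 12% = $1,500

$2,670 > $1,500, so the mainline income levy governs.

$2,670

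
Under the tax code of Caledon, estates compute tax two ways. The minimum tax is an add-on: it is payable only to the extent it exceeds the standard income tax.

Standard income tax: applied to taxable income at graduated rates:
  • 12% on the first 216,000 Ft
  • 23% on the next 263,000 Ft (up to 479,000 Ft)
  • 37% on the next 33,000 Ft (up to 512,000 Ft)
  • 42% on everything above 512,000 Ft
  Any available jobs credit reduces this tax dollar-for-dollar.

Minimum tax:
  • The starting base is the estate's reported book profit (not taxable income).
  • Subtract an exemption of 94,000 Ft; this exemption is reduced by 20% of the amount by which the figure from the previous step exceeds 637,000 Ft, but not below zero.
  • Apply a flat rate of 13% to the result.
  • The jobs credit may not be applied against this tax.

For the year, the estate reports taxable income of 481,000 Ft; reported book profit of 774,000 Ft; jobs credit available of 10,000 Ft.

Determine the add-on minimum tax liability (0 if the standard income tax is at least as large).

Standard income tax:
  216,000 Ft × 12% = 25,920 Ft
  263,000 Ft × 23% = 60,490 Ft
  2,000 Ft × 37% = 740 Ft
  → 87,150 Ft
  Less jobs credit 10,000 Ft → 77,150 Ft

Minimum tax:
  Base (reported book profit): 774,000 Ft
  Exemption: 94,000 Ft − 20% × (774,000 Ft − 637,000 Ft) = 94,000 Ft − 27,400 Ft = 66,600 Ft
  Base: 774,000 Ft − 66,600 Ft = 707,400 Ft
  707,400 Ft × 13% = 91,962 Ft

Excess of minimum tax over standard income tax: 91,962 Ft − 77,150 Ft = 14,812 Ft.

14,812 Ft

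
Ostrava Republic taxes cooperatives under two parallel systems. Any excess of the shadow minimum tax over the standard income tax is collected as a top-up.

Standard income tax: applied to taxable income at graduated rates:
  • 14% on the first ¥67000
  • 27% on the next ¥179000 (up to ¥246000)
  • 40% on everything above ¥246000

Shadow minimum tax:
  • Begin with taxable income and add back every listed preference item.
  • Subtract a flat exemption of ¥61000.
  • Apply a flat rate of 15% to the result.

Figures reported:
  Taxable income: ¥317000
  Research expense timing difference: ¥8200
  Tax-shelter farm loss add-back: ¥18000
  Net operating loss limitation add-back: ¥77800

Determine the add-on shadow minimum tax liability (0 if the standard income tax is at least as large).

¥0

Standard income tax:
  ¥67000 × 14% = ¥9380
  ¥179000 × 27% = ¥48330
  ¥71000 × 40% = ¥28400
  → ¥86110

Shadow minimum tax:
  Adjusted income: ¥317000 + ¥8200 + ¥18000 + ¥77800 = ¥421000
  Less exemption ¥61000 → base ¥360000
  ¥360000 × 15% = ¥54000

¥54000 ≤ ¥86110, so no add-on is due.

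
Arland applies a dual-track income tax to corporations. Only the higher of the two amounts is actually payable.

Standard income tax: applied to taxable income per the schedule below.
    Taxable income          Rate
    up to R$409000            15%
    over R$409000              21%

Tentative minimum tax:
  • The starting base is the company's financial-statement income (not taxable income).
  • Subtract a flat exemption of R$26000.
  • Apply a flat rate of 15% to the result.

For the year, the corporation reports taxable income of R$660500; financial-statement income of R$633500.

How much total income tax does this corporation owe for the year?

Standard income tax:
  R$409000 × 15% = R$61350
  R$251500 × 21% = R$52815
  → R$114165

Tentative minimum tax:
  Base (financial-statement income): R$633500
  Less exemption R$26000 → base R$607500
  R$607500 × 15% = R$91125

R$114165 > R$91125, so the standard income tax governs.

R$114165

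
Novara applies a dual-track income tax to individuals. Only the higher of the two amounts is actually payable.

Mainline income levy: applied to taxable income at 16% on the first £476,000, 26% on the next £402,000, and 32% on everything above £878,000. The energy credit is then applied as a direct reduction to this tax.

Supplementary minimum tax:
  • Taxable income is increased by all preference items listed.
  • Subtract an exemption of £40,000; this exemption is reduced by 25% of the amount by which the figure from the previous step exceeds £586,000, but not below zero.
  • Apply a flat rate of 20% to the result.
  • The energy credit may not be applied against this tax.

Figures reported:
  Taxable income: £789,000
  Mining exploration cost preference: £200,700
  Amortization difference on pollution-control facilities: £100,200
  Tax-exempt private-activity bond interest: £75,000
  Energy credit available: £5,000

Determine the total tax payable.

£232,980

Supplementary minimum tax:
  Adjusted income: £789,000 + £200,700 + £100,200 + £75,000 = £1,164,900
  Exemption: 25% × (£1,164,900 − £586,000) = £144,725 ≥ £40,000, so the exemption is fully phased out
  Base: £1,164,900 − £0 = £1,164,900
  £1,164,900 × 20% = £232,980

Mainline income levy:
  £476,000 × 16% = £76,160
  £313,000 × 26% = £81,380
  → £157,540
  Less energy credit £5,000 → £152,540

£232,980 > £152,540, so the supplementary minimum tax is the binding amount.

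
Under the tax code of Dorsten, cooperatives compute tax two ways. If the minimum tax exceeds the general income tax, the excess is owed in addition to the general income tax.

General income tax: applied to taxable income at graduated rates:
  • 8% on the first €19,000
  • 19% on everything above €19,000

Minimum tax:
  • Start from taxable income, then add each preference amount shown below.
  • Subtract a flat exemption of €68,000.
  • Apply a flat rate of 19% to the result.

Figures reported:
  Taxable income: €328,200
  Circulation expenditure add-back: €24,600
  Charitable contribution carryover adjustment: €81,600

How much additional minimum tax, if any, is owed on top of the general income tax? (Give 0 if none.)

Minimum tax:
  Adjusted income: €328,200 + €24,600 + €81,600 = €434,400
  Less exemption €68,000 → base €366,400
  €366,400 × 19% = €69,616

General income tax:
  €19,000 × 8% = €1,520
  €309,200 × 19% = €58,748
  → €60,268

Excess of minimum tax over general income tax: €69,616 − €60,268 = €9,348.

€9,348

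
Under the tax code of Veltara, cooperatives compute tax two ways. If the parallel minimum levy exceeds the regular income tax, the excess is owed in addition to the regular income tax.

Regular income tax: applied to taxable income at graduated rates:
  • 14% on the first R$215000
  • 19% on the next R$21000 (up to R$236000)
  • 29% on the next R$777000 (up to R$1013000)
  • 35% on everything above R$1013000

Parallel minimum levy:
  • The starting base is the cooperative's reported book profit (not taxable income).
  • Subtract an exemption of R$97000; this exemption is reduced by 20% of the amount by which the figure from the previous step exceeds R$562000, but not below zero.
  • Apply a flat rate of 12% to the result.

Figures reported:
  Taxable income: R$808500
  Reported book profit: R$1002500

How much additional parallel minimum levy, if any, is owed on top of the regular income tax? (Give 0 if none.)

Parallel minimum levy:
  Base (reported book profit): R$1002500
  Exemption: R$97000 − 20% × (R$1002500 − R$562000) = R$97000 − R$88100 = R$8900
  Base: R$1002500 − R$8900 = R$993600
  R$993600 × 12% = R$119232

Regular income tax:
  R$215000 × 14% = R$30100
  R$21000 × 19% = R$3990
  R$572500 × 29% = R$166025
  → R$200115

R$119232 ≤ R$200115, so no add-on is due.

R$0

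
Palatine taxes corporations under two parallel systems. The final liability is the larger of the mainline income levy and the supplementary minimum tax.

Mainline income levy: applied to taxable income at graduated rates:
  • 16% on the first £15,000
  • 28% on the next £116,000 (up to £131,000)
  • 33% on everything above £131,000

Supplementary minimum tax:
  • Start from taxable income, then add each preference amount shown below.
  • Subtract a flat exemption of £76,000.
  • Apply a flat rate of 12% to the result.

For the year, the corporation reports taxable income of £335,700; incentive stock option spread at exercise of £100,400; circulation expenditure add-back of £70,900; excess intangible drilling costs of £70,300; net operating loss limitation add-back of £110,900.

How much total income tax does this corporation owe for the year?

Supplementary minimum tax:
  Adjusted income: £335,700 + £100,400 + £70,900 + £70,300 + £110,900 = £688,200
  Less exemption £76,000 → base £612,200
  £612,200 × 12% = £73,464

Mainline income levy:
  £15,000 × 16% = £2,400
  £116,000 × 28% = £32,480
  £204,700 × 33% = £67,551
  → £102,431

£102,431 > £73,464, so the mainline income levy governs.

£102,431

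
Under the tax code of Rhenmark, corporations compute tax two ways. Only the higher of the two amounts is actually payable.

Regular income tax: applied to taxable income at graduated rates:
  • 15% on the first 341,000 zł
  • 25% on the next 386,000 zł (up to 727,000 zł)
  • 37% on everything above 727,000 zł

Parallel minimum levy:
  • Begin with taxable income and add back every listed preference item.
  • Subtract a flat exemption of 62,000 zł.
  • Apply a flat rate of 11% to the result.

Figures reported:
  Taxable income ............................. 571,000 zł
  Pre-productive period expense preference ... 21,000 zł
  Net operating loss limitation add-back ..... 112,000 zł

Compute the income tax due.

108,650 zł

Parallel minimum levy:
  Adjusted income: 571,000 zł + 21,000 zł + 112,000 zł = 704,000 zł
  Less exemption 62,000 zł → base 642,000 zł
  642,000 zł × 11% = 70,620 zł

Regular income tax:
  341,000 zł × 15% = 51,150 zł
  230,000 zł × 25% = 57,500 zł
  → 108,650 zł

108,650 zł > 70,620 zł, so the regular income tax governs.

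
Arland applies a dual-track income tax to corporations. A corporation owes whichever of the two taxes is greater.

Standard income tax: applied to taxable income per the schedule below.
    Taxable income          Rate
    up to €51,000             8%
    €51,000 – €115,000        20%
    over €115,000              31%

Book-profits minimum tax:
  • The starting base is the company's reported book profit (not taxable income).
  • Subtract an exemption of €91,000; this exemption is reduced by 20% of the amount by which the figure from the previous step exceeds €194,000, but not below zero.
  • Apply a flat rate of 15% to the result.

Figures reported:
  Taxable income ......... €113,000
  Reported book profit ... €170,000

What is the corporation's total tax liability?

€16,480

Book-profits minimum tax:
  Base (reported book profit): €170,000
  Exemption: €170,000 ≤ €194,000, so full €91,000 applies
  Base: €170,000 − €91,000 = €79,000
  €79,000 × 15% = €11,850

Standard income tax:
  €51,000 × 8% = €4,080
  €62,000 × 20% = €12,400
  → €16,480

€16,480 > €11,850, so the standard income tax governs.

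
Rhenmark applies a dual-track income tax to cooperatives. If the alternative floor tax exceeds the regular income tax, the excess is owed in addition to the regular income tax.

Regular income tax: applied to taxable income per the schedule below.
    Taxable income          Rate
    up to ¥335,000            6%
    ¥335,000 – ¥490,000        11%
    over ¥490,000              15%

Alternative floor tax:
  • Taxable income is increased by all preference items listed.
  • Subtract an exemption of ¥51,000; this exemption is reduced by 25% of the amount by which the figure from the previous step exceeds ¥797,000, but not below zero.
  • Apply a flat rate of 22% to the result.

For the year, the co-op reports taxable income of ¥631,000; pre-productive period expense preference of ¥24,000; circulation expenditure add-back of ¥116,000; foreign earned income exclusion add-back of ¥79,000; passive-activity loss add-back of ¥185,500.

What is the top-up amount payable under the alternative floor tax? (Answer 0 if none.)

¥169,510

Alternative floor tax:
  Adjusted income: ¥631,000 + ¥24,000 + ¥116,000 + ¥79,000 + ¥185,500 = ¥1,035,500
  Exemption: 25% × (¥1,035,500 − ¥797,000) = ¥59,625 ≥ ¥51,000, so the exemption is fully phased out
  Base: ¥1,035,500 − ¥0 = ¥1,035,500
  ¥1,035,500 × 22% = ¥227,810

Regular income tax:
  ¥335,000 × 6% = ¥20,100
  ¥155,000 × 11% = ¥17,050
  ¥141,000 × 15% = ¥21,150
  → ¥58,300

Excess of alternative floor tax over regular income tax: ¥227,810 − ¥58,300 = ¥169,510.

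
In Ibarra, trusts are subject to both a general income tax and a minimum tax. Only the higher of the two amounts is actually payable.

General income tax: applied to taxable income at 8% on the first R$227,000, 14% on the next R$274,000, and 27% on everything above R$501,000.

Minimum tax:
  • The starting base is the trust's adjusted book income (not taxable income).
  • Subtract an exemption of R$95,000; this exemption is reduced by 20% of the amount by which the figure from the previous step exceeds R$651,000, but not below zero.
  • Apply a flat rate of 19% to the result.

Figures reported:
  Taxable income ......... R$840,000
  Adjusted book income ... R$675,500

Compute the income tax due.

R$148,050

Minimum tax:
  Base (adjusted book income): R$675,500
  Exemption: R$95,000 − 20% × (R$675,500 − R$651,000) = R$95,000 − R$4,900 = R$90,100
  Base: R$675,500 − R$90,100 = R$585,400
  R$585,400 × 19% = R$111,226

General income tax:
  R$227,000 × 8% = R$18,160
  R$274,000 × 14% = R$38,360
  R$339,000 × 27% = R$91,530
  → R$148,050

R$148,050 > R$111,226, so the general income tax governs.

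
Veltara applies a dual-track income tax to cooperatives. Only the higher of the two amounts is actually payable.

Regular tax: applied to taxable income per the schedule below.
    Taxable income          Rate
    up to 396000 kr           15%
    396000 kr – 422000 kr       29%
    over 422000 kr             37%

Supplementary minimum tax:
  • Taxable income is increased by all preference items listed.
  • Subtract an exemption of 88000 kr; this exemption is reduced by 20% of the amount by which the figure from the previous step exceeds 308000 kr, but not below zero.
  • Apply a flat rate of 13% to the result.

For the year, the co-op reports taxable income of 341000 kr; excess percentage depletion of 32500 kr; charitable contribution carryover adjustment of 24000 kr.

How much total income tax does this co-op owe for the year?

Supplementary minimum tax:
  Adjusted income: 341000 kr + 32500 kr + 24000 kr = 397500 kr
  Exemption: 88000 kr − 20% × (397500 kr − 308000 kr) = 88000 kr − 17900 kr = 70100 kr
  Base: 397500 kr − 70100 kr = 327400 kr
  327400 kr × 13% = 42562 kr

Regular tax:
  341000 kr × 15% = 51150 kr

51150 kr > 42562 kr, so the regular tax governs.

51150 kr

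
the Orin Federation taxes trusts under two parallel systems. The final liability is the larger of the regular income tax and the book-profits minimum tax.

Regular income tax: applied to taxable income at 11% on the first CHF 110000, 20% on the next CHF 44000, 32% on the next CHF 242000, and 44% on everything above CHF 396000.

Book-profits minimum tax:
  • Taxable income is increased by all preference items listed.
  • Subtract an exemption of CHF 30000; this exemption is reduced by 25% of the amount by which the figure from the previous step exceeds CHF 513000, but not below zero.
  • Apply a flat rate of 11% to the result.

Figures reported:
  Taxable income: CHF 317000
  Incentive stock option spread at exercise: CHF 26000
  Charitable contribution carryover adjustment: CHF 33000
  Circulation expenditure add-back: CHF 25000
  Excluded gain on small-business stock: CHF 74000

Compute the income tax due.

CHF 73060

Regular income tax:
  CHF 110000 × 11% = CHF 12100
  CHF 44000 × 20% = CHF 8800
  CHF 163000 × 32% = CHF 52160
  → CHF 73060

Book-profits minimum tax:
  Adjusted income: CHF 317000 + CHF 26000 + CHF 33000 + CHF 25000 + CHF 74000 = CHF 475000
  Exemption: CHF 475000 ≤ CHF 513000, so full CHF 30000 applies
  Base: CHF 475000 − CHF 30000 = CHF 445000
  CHF 445000 × 11% = CHF 48950

CHF 73060 > CHF 48950, so the regular income tax governs.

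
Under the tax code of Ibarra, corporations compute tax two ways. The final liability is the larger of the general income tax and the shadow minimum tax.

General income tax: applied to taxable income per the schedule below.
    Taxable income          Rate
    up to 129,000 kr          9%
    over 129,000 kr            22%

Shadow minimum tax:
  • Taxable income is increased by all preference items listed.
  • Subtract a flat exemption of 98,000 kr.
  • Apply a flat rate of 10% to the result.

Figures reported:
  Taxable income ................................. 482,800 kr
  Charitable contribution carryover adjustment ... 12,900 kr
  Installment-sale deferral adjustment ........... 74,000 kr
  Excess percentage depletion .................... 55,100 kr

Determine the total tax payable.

89,446 kr

Shadow minimum tax:
  Adjusted income: 482,800 kr + 12,900 kr + 74,000 kr + 55,100 kr = 624,800 kr
  Less exemption 98,000 kr → base 526,800 kr
  526,800 kr × 10% = 52,680 kr

General income tax:
  129,000 kr × 9% = 11,610 kr
  353,800 kr × 22% = 77,836 kr
  → 89,446 kr

89,446 kr > 52,680 kr, so the general income tax governs.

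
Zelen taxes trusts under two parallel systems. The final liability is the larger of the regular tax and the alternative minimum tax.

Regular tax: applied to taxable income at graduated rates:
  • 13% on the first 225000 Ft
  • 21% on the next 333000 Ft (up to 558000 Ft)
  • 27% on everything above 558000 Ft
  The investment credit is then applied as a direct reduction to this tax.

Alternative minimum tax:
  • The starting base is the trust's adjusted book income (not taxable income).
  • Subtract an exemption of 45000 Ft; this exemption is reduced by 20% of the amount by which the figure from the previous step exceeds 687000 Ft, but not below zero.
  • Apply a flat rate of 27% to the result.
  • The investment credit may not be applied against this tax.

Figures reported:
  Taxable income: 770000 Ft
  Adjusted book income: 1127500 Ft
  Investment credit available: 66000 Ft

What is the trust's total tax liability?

Regular tax:
  225000 Ft × 13% = 29250 Ft
  333000 Ft × 21% = 69930 Ft
  212000 Ft × 27% = 57240 Ft
  → 156420 Ft
  Less investment credit 66000 Ft → 90420 Ft

Alternative minimum tax:
  Base (adjusted book income): 1127500 Ft
  Exemption: 20% × (1127500 Ft − 687000 Ft) = 88100 Ft ≥ 45000 Ft, so the exemption is fully phased out
  Base: 1127500 Ft − 0 Ft = 1127500 Ft
  1127500 Ft × 27% = 304425 Ft

304425 Ft > 90420 Ft, so the alternative minimum tax is the binding amount.

304425 Ft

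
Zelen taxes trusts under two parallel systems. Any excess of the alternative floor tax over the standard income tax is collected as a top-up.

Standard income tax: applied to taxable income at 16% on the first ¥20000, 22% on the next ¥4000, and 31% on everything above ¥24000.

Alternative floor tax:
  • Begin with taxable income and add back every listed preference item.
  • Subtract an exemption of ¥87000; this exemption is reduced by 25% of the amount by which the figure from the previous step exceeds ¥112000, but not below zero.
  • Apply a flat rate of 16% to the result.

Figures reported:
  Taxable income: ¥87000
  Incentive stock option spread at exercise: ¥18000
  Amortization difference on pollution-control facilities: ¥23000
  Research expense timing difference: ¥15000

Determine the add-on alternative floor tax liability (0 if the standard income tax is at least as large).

Standard income tax:
  ¥20000 × 16% = ¥3200
  ¥4000 × 22% = ¥880
  ¥63000 × 31% = ¥19530
  → ¥23610

Alternative floor tax:
  Adjusted income: ¥87000 + ¥18000 + ¥23000 + ¥15000 = ¥143000
  Exemption: ¥87000 − 25% × (¥143000 − ¥112000) = ¥87000 − ¥7750 = ¥79250
  Base: ¥143000 − ¥79250 = ¥63750
  ¥63750 × 16% = ¥10200

¥10200 ≤ ¥23610, so no add-on is due.

¥0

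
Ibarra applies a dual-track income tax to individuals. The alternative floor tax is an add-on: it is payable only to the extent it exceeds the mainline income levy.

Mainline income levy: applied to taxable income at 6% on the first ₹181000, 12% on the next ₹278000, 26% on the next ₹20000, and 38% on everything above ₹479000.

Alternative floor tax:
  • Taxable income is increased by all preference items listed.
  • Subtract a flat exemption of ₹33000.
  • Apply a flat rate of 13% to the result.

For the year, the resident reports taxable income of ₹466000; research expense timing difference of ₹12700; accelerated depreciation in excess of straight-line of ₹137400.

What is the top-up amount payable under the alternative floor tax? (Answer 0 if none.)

Alternative floor tax:
  Adjusted income: ₹466000 + ₹12700 + ₹137400 = ₹616100
  Less exemption ₹33000 → base ₹583100
  ₹583100 × 13% = ₹75803

Mainline income levy:
  ₹181000 × 6% = ₹10860
  ₹278000 × 12% = ₹33360
  ₹7000 × 26% = ₹1820
  → ₹46040

Excess of alternative floor tax over mainline income levy: ₹75803 − ₹46040 = ₹29763.

₹29763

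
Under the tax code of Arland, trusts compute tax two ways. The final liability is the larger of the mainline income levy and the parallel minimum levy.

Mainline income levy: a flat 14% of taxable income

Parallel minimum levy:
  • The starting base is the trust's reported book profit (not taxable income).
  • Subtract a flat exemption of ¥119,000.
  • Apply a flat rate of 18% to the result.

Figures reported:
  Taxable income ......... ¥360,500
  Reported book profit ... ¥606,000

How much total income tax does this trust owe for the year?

¥87,660

Mainline income levy:
  ¥360,500 × 14% = ¥50,470

Parallel minimum levy:
  Base (reported book profit): ¥606,000
  Less exemption ¥119,000 → base ¥487,000
  ¥487,000 × 18% = ¥87,660

¥87,660 > ¥50,470, so the parallel minimum levy is the binding amount.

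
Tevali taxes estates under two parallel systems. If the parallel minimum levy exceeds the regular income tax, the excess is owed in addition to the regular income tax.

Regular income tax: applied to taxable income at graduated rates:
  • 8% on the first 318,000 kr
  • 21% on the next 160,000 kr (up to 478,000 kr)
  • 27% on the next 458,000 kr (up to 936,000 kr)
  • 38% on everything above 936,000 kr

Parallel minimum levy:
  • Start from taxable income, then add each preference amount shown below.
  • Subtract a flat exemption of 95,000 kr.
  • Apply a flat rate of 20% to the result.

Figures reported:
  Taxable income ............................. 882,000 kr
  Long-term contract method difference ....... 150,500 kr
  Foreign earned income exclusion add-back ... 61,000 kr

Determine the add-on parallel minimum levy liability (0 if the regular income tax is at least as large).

31,580 kr

Parallel minimum levy:
  Adjusted income: 882,000 kr + 150,500 kr + 61,000 kr = 1,093,500 kr
  Less exemption 95,000 kr → base 998,500 kr
  998,500 kr × 20% = 199,700 kr

Regular income tax:
  318,000 kr × 8% = 25,440 kr
  160,000 kr × 21% = 33,600 kr
  404,000 kr × 27% = 109,080 kr
  → 168,120 kr

Excess of parallel minimum levy over regular income tax: 199,700 kr − 168,120 kr = 31,580 kr.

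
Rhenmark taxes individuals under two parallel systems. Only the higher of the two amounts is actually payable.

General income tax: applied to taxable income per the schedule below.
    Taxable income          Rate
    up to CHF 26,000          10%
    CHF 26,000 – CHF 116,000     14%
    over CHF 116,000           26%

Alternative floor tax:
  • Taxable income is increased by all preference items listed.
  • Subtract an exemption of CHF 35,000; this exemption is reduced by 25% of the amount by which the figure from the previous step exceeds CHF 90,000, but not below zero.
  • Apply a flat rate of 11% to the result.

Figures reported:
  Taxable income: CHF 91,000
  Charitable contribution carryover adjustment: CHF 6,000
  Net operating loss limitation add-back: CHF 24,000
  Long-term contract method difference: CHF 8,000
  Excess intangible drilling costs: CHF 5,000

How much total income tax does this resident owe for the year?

CHF 12,100

General income tax:
  CHF 26,000 × 10% = CHF 2,600
  CHF 65,000 × 14% = CHF 9,100
  → CHF 11,700

Alternative floor tax:
  Adjusted income: CHF 91,000 + CHF 6,000 + CHF 24,000 + CHF 8,000 + CHF 5,000 = CHF 134,000
  Exemption: CHF 35,000 − 25% × (CHF 134,000 − CHF 90,000) = CHF 35,000 − CHF 11,000 = CHF 24,000
  Base: CHF 134,000 − CHF 24,000 = CHF 110,000
  CHF 110,000 × 11% = CHF 12,100

CHF 12,100 > CHF 11,700, so the alternative floor tax is the binding amount.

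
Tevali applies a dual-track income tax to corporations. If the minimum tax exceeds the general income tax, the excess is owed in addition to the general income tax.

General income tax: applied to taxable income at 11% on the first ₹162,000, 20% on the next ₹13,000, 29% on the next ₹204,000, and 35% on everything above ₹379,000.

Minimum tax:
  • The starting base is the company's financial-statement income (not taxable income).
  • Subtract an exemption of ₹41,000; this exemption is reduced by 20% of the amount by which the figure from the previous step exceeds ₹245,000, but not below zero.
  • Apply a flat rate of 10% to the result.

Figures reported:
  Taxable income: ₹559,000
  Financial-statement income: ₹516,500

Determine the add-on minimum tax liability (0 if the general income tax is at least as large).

Minimum tax:
  Base (financial-statement income): ₹516,500
  Exemption: 20% × (₹516,500 − ₹245,000) = ₹54,300 ≥ ₹41,000, so the exemption is fully phased out
  Base: ₹516,500 − ₹0 = ₹516,500
  ₹516,500 × 10% = ₹51,650

General income tax:
  ₹162,000 × 11% = ₹17,820
  ₹13,000 × 20% = ₹2,600
  ₹204,000 × 29% = ₹59,160
  ₹180,000 × 35% = ₹63,000
  → ₹142,580

₹51,650 ≤ ₹142,580, so no add-on is due.

₹0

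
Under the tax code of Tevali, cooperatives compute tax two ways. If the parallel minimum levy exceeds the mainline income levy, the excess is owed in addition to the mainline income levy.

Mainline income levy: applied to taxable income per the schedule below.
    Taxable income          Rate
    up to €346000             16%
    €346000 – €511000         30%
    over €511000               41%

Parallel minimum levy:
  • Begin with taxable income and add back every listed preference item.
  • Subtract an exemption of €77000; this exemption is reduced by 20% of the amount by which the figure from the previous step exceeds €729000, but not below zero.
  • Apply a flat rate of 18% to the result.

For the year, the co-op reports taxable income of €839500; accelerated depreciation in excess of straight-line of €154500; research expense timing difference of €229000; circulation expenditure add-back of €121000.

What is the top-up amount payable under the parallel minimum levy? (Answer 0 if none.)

Parallel minimum levy:
  Adjusted income: €839500 + €154500 + €229000 + €121000 = €1344000
  Exemption: 20% × (€1344000 − €729000) = €123000 ≥ €77000, so the exemption is fully phased out
  Base: €1344000 − €0 = €1344000
  €1344000 × 18% = €241920

Mainline income levy:
  €346000 × 16% = €55360
  €165000 × 30% = €49500
  €328500 × 41% = €134685
  → €239545

Excess of parallel minimum levy over mainline income levy: €241920 − €239545 = €2375.

€2375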